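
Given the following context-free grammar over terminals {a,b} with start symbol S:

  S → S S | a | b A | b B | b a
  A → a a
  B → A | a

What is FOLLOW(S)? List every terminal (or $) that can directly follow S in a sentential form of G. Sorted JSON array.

FIRST sets, iterate to fixpoint:
round 1:
  A via A→a a: +{a}
  B via B→A: +{a}
  S via S→a: +{a}
  S via S→b A: +{b}
  S: {a,b}  A: {a}  B: {a}
round 2: — fixpoint
  S: {a,b}  A: {a}  B: {a}

FOLLOW iteration:
initialize: $ ∈ FOLLOW(S)
iter 1:
  S→S S: FOLLOW(S) ⊇ FIRST(S) = {a,b}; new: +{a,b}
  S→b A: FOLLOW(A) ⊇ FOLLOW(S) ⊇ {$,a,b}; new: +{$,a,b}
  S→b B: FOLLOW(B) ⊇ FOLLOW(S) ⊇ {$,a,b}; new: +{$,a,b}
  S: {$,a,b}  A: {$,a,b}  B: {$,a,b}
iter 2: (stable)
  S: {$,a,b}  A: {$,a,b}  B: {$,a,b}

FOLLOW(S) = ["$", "a", "b"]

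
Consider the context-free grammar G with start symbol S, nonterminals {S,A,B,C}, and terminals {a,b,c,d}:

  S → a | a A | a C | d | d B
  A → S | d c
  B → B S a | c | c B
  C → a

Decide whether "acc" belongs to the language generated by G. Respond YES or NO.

Convert to CNF:
  S -> T0 A | T0 C | T1 B | a | d
  A -> T0 A | T0 C | T1 B | T1 T2 | a | d
  B -> B X3 | T2 B | c
  C -> a
  T0 -> a
  T1 -> d
  T2 -> c
  X3 -> S T0

CYK table (by increasing span):
  T[0,0] 'a' = {A,C,S,T0}  orig:{A,C,S}
  T[1,1] 'c' = {B,T2}  orig:{B}
  T[2,2] 'c' = {B,T2}  orig:{B}
  T[0,1] 'ac' = ∅
  T[1,2] 'cc' = {B}
  T[0,2] 'acc' = ∅

S ∉ T[0,2] ⇒ NO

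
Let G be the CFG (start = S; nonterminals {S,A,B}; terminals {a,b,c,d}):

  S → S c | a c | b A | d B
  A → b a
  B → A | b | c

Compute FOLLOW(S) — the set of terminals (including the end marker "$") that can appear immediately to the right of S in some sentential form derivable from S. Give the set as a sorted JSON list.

FIRST sets, iterate to fixpoint:
round 1:
  A via A→b a: +{b}
  B via B→A: +{b}
  B via B→c: +{c}
  S via S→a c: +{a}
  S via S→b A: +{b}
  S via S→d B: +{d}
  S: {a,b,d}  A: {b}  B: {b,c}
round 2: done
  S: {a,b,d}  A: {b}  B: {b,c}

FOLLOW sets:
seed FOLLOW(S) with $
pass 1:
  S→S c: FOLLOW(S) ⊇ FIRST(c) = {c}; new: +{c}
  S→b A: FOLLOW(A) ⊇ FOLLOW(S) ⊇ {$,c}; new: +{$,c}
  S→d B: FOLLOW(B) ⊇ FOLLOW(S) ⊇ {$,c}; new: +{$,c}
  S: {$,c}  A: {$,c}  B: {$,c}
pass 2: (no change)
  S: {$,c}  A: {$,c}  B: {$,c}

FOLLOW(S) = ["$", "c"]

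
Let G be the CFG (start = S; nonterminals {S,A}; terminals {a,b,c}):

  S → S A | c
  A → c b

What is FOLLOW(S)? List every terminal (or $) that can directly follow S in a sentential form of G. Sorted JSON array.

FIRST sets, iterate to fixpoint:
pass 1:
  A via A→c b: +{c}
  S via S→c: +{c}
  S: {c}  A: {c}
pass 2: (stable)
  S: {c}  A: {c}

Compute FOLLOW by fixpoint:
initialize: $ ∈ FOLLOW(S)
round 1:
  S→S A: FOLLOW(S) ⊇ FIRST(A) = {c}; new: +{c}
  S→S A: FOLLOW(A) ⊇ FOLLOW(S) ⊇ {$,c}; new: +{$,c}
  FOLLOW[S]={$,c}  FOLLOW[A]={$,c}
round 2: (stable)
  FOLLOW[S]={$,c}  FOLLOW[A]={$,c}

FOLLOW(S) = ["$", "c"]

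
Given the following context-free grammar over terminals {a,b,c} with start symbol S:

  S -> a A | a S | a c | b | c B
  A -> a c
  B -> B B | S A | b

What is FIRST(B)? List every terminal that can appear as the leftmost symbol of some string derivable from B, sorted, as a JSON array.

FIRST iteration:
round 1:
  A via A→a c: +{a}
  B via B→b: +{b}
  S via S→a A: +{a}
  S via S→b: +{b}
  S via S→c B: +{c}
  FIRST(S)={a,b,c}  FIRST(A)={a}  FIRST(B)={b}
round 2:
  B via B→S A: +{a,c}
  FIRST(S)={a,b,c}  FIRST(A)={a}  FIRST(B)={a,b,c}
round 3: (no change)
  FIRST(S)={a,b,c}  FIRST(A)={a}  FIRST(B)={a,b,c}

FIRST(B) = ["a", "b", "c"]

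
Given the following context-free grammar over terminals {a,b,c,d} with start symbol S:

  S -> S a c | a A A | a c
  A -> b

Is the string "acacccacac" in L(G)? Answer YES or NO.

Convert to CNF:
  S -> S X2 | T0 T1 | T0 X3
  A -> b
  T0 -> a
  T1 -> c
  X2 -> T0 T1
  X3 -> A A

CYK table (by increasing span):
  [0..0]={T0}  "a"  orig:{}
  [1..1]={T1}  "c"  orig:{}
  [2..2]={T0}  "a"  orig:{}
  [3..3]={T1}  "c"  orig:{}
  [4..4]={T1}  "c"  orig:{}
  [5..5]={T1}  "c"  orig:{}
  [6..6]={T0}  "a"  orig:{}
  [7..7]={T1}  "c"  orig:{}
  [8..8]={T0}  "a"  orig:{}
  [9..9]={T1}  "c"  orig:{}
  [0..1]={S,X2}  "ac"  orig:{S}
  [1..2]=∅  "ca"
  [2..3]={S,X2}  "ac"  orig:{S}
  [3..4]=∅  "cc"
  [4..5]=∅  "cc"
  [5..6]=∅  "ca"
  [6..7]={S,X2}  "ac"  orig:{S}
  [7..8]=∅  "ca"
  [8..9]={S,X2}  "ac"  orig:{S}
  [0..2]=∅  "aca"
  [1..3]=∅  "cac"
  [2..4]=∅  "acc"
  [3..5]=∅  "ccc"
  [4..6]=∅  "cca"
  [5..7]=∅  "cac"
  [6..8]=∅  "aca"
  [7..9]=∅  "cac"
  [0..3]={S}  "acac"
  [1..4]=∅  "cacc"
  [2..5]=∅  "accc"
  [3..6]=∅  "ccca"
  [4..7]=∅  "ccac"
  [5..8]=∅  "caca"
  [6..9]={S}  "acac"
  [0..4]=∅  "acacc"
  [1..5]=∅  "caccc"
  [2..6]=∅  "accca"
  [3..7]=∅  "cccac"
  [4..8]=∅  "ccaca"
  [5..9]=∅  "cacac"
  [0..5]=∅  "acaccc"
  [1..6]=∅  "caccca"
  [2..7]=∅  "acccac"
  [3..8]=∅  "cccaca"
  [4..9]=∅  "ccacac"
  [0..6]=∅  "acaccca"
  [1..7]=∅  "cacccac"
  [2..8]=∅  "acccaca"
  [3..9]=∅  "cccacac"
  [0..7]=∅  "acacccac"
  [1..8]=∅  "cacccaca"
  [2..9]=∅  "acccacac"
  [0..8]=∅  "acacccaca"
  [1..9]=∅  "cacccacac"
  [0..9]=∅  "acacccacac"

S ∉ T[0,9] ⇒ NO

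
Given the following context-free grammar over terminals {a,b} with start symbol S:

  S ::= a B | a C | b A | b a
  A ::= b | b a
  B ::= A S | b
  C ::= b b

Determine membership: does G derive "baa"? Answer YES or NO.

CNF form of G:
  S -> T0 A | T0 T1 | T1 B | T1 C
  A -> T0 T1 | b
  B -> A S | b
  C -> T0 T0
  T0 -> b
  T1 -> a

CYK table (by increasing span):
  T[0,0] 'b' = {A,B,T0}  orig:{A,B}
  T[1,1] 'a' = {T1}  orig:{}
  T[2,2] 'a' = {T1}  orig:{}
  T[0,1] 'ba' = {A,S}
  T[1,2] 'aa' = ∅
  T[0,2] 'baa' = ∅

S ∉ T[0,2] ⇒ NO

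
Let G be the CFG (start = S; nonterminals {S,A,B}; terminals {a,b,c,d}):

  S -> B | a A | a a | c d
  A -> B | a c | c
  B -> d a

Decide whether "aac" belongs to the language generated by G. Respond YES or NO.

Convert to CNF:
  S -> T0 A | T0 T0 | T1 T2 | T2 T0
  A -> T0 T1 | T2 T0 | c
  B -> T2 T0
  T0 -> a
  T1 -> c
  T2 -> d

Fill CYK table bottom-up:
  [0..0]={T0}  "a"  orig:{}
  [1..1]={T0}  "a"  orig:{}
  [2..2]={A,T1}  "c"  orig:{A}
  [0..1]={S}  "aa"
  [1..2]={A,S}  "ac"
  [0..2]={S}  "aac"

S ∈ T[0,2] ⇒ YES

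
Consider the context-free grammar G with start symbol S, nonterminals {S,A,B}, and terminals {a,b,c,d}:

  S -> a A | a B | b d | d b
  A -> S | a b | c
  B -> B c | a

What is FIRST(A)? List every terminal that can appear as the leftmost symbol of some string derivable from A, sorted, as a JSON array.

FIRST iteration:
[1]
  A via A→a b: +{a}
  A via A→c: +{c}
  B via B→a: +{a}
  S via S→a A: +{a}
  S via S→b d: +{b}
  S via S→d b: +{d}
  FIRST[S]={a,b,d}  FIRST[A]={a,c}  FIRST[B]={a}
[2]
  A via A→S: +{b,d}
  FIRST[S]={a,b,d}  FIRST[A]={a,b,c,d}  FIRST[B]={a}
[3] (stable)
  FIRST[S]={a,b,d}  FIRST[A]={a,b,c,d}  FIRST[B]={a}

FIRST(A) = ["a", "b", "c", "d"]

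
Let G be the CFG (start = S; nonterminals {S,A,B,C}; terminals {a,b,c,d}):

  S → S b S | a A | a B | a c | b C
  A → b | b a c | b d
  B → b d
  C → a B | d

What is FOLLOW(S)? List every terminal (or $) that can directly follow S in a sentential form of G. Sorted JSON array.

FIRST sets, iterate to fixpoint:
[1]
  A via A→b: +{b}
  B via B→b d: +{b}
  C via C→a B: +{a}
  C via C→d: +{d}
  S via S→a A: +{a}
  S via S→b C: +{b}
  S: {a,b}  A: {b}  B: {b}  C: {a,d}
[2] (no change)
  S: {a,b}  A: {b}  B: {b}  C: {a,d}

Compute FOLLOW by fixpoint:
initialize: $ ∈ FOLLOW(S)
[1]
  S→S b S: FOLLOW(S) ⊇ FIRST(b) = {b}; new: +{b}
  S→a A: FOLLOW(A) ⊇ FOLLOW(S) ⊇ {$,b}; new: +{$,b}
  S→a B: FOLLOW(B) ⊇ FOLLOW(S) ⊇ {$,b}; new: +{$,b}
  S→b C: FOLLOW(C) ⊇ FOLLOW(S) ⊇ {$,b}; new: +{$,b}
  S: {$,b}  A: {$,b}  B: {$,b}  C: {$,b}
[2] (no change)
  S: {$,b}  A: {$,b}  B: {$,b}  C: {$,b}

FOLLOW(S) = ["$", "b"]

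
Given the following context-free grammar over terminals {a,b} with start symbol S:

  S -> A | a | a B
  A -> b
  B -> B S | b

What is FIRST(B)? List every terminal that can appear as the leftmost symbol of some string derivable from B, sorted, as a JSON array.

FIRST sets, iterate to fixpoint:
pass 1:
  A via A→b: +{b}
  B via B→b: +{b}
  S via S→A: +{b}
  S via S→a: +{a}
  FIRST[S]={a,b}  FIRST[A]={b}  FIRST[B]={b}
pass 2: done
  FIRST[S]={a,b}  FIRST[A]={b}  FIRST[B]={b}

FIRST(B) = ["b"]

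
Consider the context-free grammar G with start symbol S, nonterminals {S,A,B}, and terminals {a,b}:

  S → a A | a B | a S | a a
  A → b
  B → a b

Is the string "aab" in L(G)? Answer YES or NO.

CNF form of G:
  S -> T0 A | T0 B | T0 S | T0 T0
  A -> b
  B -> T0 T1
  T0 -> a
  T1 -> b

CYK table (by increasing span):
  T[0,0] 'a' = {T0}  orig:{}
  T[1,1] 'a' = {T0}  orig:{}
  T[2,2] 'b' = {A,T1}  orig:{A}
  T[0,1] 'aa' = {S}
  T[1,2] 'ab' = {B,S}
  T[0,2] 'aab' = {S}

S ∈ T[0,2] ⇒ YES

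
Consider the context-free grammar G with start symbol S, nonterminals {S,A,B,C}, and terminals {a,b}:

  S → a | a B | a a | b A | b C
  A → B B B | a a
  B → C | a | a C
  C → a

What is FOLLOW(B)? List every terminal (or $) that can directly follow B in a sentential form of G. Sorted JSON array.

FIRST sets, iterate to fixpoint:
pass 1:
  A via A→a a: +{a}
  B via B→a: +{a}
  C via C→a: +{a}
  S via S→a: +{a}
  S via S→b A: +{b}
  FIRST[S]={a,b}  FIRST[A]={a}  FIRST[B]={a}  FIRST[C]={a}
pass 2: (stable)
  FIRST[S]={a,b}  FIRST[A]={a}  FIRST[B]={a}  FIRST[C]={a}

FOLLOW sets:
initialize: $ ∈ FOLLOW(S)
[1]
  A→B B B: FOLLOW(B) ⊇ FIRST(B) = {a}; new: +{a}
  B→C: FOLLOW(C) ⊇ FOLLOW(B) ⊇ {a}; new: +{a}
  S→a B: FOLLOW(B) ⊇ FOLLOW(S) ⊇ {$}; new: +{$}
  S→b A: FOLLOW(A) ⊇ FOLLOW(S) ⊇ {$}; new: +{$}
  S→b C: FOLLOW(C) ⊇ FOLLOW(S) ⊇ {$}; new: +{$}
  S: {$}  A: {$}  B: {$,a}  C: {$,a}
[2] — fixpoint
  S: {$}  A: {$}  B: {$,a}  C: {$,a}

FOLLOW(B) = ["$", "a"]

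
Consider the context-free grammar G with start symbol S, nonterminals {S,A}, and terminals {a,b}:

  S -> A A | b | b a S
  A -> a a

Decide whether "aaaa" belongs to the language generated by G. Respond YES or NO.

Convert to CNF:
  S -> A A | T1 X2 | b
  A -> T0 T0
  T0 -> a
  T1 -> b
  X2 -> T0 S

CYK table (by increasing span):
  [0..0]={T0}  "a"  orig:{}
  [1..1]={T0}  "a"  orig:{}
  [2..2]={T0}  "a"  orig:{}
  [3..3]={T0}  "a"  orig:{}
  [0..1]={A}  "aa"
  [1..2]={A}  "aa"
  [2..3]={A}  "aa"
  [0..2]=∅  "aaa"
  [1..3]=∅  "aaa"
  [0..3]={S}  "aaaa"

S ∈ T[0,3] ⇒ YES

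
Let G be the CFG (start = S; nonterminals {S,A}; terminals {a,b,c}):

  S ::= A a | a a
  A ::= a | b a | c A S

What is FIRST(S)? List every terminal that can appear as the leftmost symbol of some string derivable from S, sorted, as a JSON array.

FIRST iteration:
[1]
  A via A→a: +{a}
  A via A→b a: +{b}
  A via A→c A S: +{c}
  S via S→A a: +{a,b,c}
  FIRST[S]={a,b,c}  FIRST[A]={a,b,c}
[2] (no change)
  FIRST[S]={a,b,c}  FIRST[A]={a,b,c}

FIRST(S) = ["a", "b", "c"]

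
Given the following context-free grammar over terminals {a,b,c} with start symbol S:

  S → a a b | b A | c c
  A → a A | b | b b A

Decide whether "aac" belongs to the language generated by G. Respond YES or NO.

Convert to CNF:
  S -> T0 X4 | T1 A | T2 T2
  A -> T0 A | T1 X3 | b
  T0 -> a
  T1 -> b
  T2 -> c
  X3 -> T1 A
  X4 -> T0 T1

Fill CYK table bottom-up:
  [0..0]={T0}  "a"  orig:{}
  [1..1]={T0}  "a"  orig:{}
  [2..2]={T2}  "c"  orig:{}
  [0..1]=∅  "aa"
  [1..2]=∅  "ac"
  [0..2]=∅  "aac"

S ∉ T[0,2] ⇒ NO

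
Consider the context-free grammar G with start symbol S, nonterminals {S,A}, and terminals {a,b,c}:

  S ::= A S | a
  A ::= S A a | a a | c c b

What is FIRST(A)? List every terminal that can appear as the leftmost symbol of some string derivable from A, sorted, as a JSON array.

FIRST iteration:
round 1:
  A via A→a a: +{a}
  A via A→c c b: +{c}
  S via S→A S: +{a,c}
  S: {a,c}  A: {a,c}
round 2: done
  S: {a,c}  A: {a,c}

FIRST(A) = ["a", "c"]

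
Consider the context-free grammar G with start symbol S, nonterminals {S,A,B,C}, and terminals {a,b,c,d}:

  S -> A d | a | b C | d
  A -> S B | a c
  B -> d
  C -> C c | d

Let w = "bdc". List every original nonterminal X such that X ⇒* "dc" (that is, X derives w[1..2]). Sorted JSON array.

Convert to CNF:
  S -> A T2 | T3 C | a | d
  A -> S B | T0 T1
  B -> d
  C -> C T1 | d
  T0 -> a
  T1 -> c
  T2 -> d
  T3 -> b

CYK fill (cells [i..j] with 1 ≤ i ≤ j ≤ 2 only):
  cell(1,1) d: {B,C,S,T2}  orig:{B,C,S}
  cell(2,2) c: {T1}  orig:{}
  cell(1,2) dc: {C}

Original NTs in T[1,2] deriving "dc": ["C"]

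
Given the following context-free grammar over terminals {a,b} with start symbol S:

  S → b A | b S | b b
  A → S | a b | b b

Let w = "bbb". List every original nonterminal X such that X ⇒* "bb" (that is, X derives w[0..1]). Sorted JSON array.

Convert to CNF:
  S -> T1 A | T1 S | T1 T1
  A -> T0 T1 | T1 A | T1 S | T1 T1
  T0 -> a
  T1 -> b

CYK fill (cells [i..j] with 0 ≤ i ≤ j ≤ 1 only):
  cell(0,0) b: {T1}  orig:{}
  cell(1,1) b: {T1}  orig:{}
  cell(0,1) bb: {A,S}

Original NTs in T[0,1] deriving "bb": ["A", "S"]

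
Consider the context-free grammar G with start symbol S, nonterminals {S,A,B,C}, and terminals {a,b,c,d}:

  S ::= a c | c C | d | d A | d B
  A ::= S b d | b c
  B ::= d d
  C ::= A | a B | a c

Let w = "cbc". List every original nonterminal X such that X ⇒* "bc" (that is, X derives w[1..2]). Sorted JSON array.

CNF form of G:
  S -> T1 A | T1 B | T2 C | T3 T2 | d
  A -> S X4 | T0 T2
  B -> T1 T1
  C -> S X5 | T0 T2 | T3 B | T3 T2
  T0 -> b
  T1 -> d
  T2 -> c
  T3 -> a
  X4 -> T0 T1
  X5 -> T0 T1

CYK table (by increasing span) (cells [i..j] with 1 ≤ i ≤ j ≤ 2 only):
  [1..1]={T0}  "b"  orig:{}
  [2..2]={T2}  "c"  orig:{}
  [1..2]={A,C}  "bc"

Original NTs in T[1,2] deriving "bc": ["A", "C"]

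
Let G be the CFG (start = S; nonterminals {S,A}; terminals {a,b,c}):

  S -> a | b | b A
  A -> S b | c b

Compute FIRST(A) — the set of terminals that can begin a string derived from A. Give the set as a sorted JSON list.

Compute FIRST by fixpoint:
[1]
  A via A→c b: +{c}
  S via S→a: +{a}
  S via S→b: +{b}
  FIRST[S]={a,b}  FIRST[A]={c}
[2]
  A via A→S b: +{a,b}
  FIRST[S]={a,b}  FIRST[A]={a,b,c}
[3] (no change)
  FIRST[S]={a,b}  FIRST[A]={a,b,c}

FIRST(A) = ["a", "b", "c"]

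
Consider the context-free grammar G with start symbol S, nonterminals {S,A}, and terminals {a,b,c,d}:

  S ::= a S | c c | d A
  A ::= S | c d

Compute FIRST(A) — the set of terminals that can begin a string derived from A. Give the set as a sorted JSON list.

FIRST iteration:
pass 1:
  A via A→c d: +{c}
  S via S→a S: +{a}
  S via S→c c: +{c}
  S via S→d A: +{d}
  S: {a,c,d}  A: {c}
pass 2:
  A via A→S: +{a,d}
  S: {a,c,d}  A: {a,c,d}
pass 3: (stable)
  S: {a,c,d}  A: {a,c,d}

FIRST(A) = ["a", "c", "d"]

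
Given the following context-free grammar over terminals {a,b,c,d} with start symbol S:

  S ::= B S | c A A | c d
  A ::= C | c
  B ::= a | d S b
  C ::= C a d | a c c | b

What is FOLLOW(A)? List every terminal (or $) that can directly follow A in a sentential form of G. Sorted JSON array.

Compute FIRST by fixpoint:
pass 1:
  A via A→c: +{c}
  B via B→a: +{a}
  B via B→d S b: +{d}
  C via C→a c c: +{a}
  C via C→b: +{b}
  S via S→B S: +{a,d}
  S via S→c A A: +{c}
  S: {a,c,d}  A: {c}  B: {a,d}  C: {a,b}
pass 2:
  A via A→C: +{a,b}
  S: {a,c,d}  A: {a,b,c}  B: {a,d}  C: {a,b}
pass 3: (stable)
  S: {a,c,d}  A: {a,b,c}  B: {a,d}  C: {a,b}

FOLLOW sets:
initialize: $ ∈ FOLLOW(S)
pass 1:
  B→d S b: FOLLOW(S) ⊇ FIRST(b) = {b}; new: +{b}
  C→C a d: FOLLOW(C) ⊇ FIRST(a) = {a}; new: +{a}
  S→B S: FOLLOW(B) ⊇ FIRST(S) = {a,c,d}; new: +{a,c,d}
  S→c A A: FOLLOW(A) ⊇ FIRST(A) = {a,b,c}; new: +{a,b,c}
  S→c A A: FOLLOW(A) ⊇ FOLLOW(S) ⊇ {$,b}; new: +{$}
  S: {$,b}  A: {$,a,b,c}  B: {a,c,d}  C: {a}
pass 2:
  A→C: FOLLOW(C) ⊇ FOLLOW(A) ⊇ {$,a,b,c}; new: +{$,b,c}
  S: {$,b}  A: {$,a,b,c}  B: {a,c,d}  C: {$,a,b,c}
pass 3: done
  S: {$,b}  A: {$,a,b,c}  B: {a,c,d}  C: {$,a,b,c}

FOLLOW(A) = ["$", "a", "b", "c"]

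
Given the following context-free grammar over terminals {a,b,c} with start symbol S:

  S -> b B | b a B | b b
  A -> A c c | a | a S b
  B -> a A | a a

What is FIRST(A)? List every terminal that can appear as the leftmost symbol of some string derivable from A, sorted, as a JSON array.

FIRST iteration:
[1]
  A via A→a: +{a}
  B via B→a A: +{a}
  S via S→b B: +{b}
  FIRST[S]={b}  FIRST[A]={a}  FIRST[B]={a}
[2] — fixpoint
  FIRST[S]={b}  FIRST[A]={a}  FIRST[B]={a}

FIRST(A) = ["a"]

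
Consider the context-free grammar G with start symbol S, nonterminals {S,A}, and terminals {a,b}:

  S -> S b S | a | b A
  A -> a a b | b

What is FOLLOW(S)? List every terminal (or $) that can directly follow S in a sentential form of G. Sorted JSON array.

FIRST sets, iterate to fixpoint:
[1]
  A via A→a a b: +{a}
  A via A→b: +{b}
  S via S→a: +{a}
  S via S→b A: +{b}
  FIRST[S]={a,b}  FIRST[A]={a,b}
[2] done
  FIRST[S]={a,b}  FIRST[A]={a,b}

FOLLOW sets:
seed FOLLOW(S) with $
round 1:
  S→S b S: FOLLOW(S) ⊇ FIRST(b) = {b}; new: +{b}
  S→b A: FOLLOW(A) ⊇ FOLLOW(S) ⊇ {$,b}; new: +{$,b}
  FOLLOW[S]={$,b}  FOLLOW[A]={$,b}
round 2: (stable)
  FOLLOW[S]={$,b}  FOLLOW[A]={$,b}

FOLLOW(S) = ["$", "b"]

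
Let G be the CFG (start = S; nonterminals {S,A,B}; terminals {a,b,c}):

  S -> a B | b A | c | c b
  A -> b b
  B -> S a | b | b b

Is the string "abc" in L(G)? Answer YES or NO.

CNF form of G:
  S -> T0 A | T1 B | T2 T0 | c
  A -> T0 T0
  B -> S T1 | T0 T0 | b
  T0 -> b
  T1 -> a
  T2 -> c

CYK table (by increasing span):
  [0..0]={T1}  "a"  orig:{}
  [1..1]={B,T0}  "b"  orig:{B}
  [2..2]={S,T2}  "c"  orig:{S}
  [0..1]={S}  "ab"
  [1..2]=∅  "bc"
  [0..2]=∅  "abc"

S ∉ T[0,2] ⇒ NO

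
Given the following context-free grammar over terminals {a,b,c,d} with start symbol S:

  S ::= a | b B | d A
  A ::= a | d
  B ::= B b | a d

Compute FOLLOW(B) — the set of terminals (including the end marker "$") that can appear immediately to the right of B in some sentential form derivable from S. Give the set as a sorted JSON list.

FIRST iteration:
round 1:
  A via A→a: +{a}
  A via A→d: +{d}
  B via B→a d: +{a}
  S via S→a: +{a}
  S via S→b B: +{b}
  S via S→d A: +{d}
  FIRST[S]={a,b,d}  FIRST[A]={a,d}  FIRST[B]={a}
round 2: (stable)
  FIRST[S]={a,b,d}  FIRST[A]={a,d}  FIRST[B]={a}

Compute FOLLOW by fixpoint:
initialize: $ ∈ FOLLOW(S)
pass 1:
  B→B b: FOLLOW(B) ⊇ FIRST(b) = {b}; new: +{b}
  S→b B: FOLLOW(B) ⊇ FOLLOW(S) ⊇ {$}; new: +{$}
  S→d A: FOLLOW(A) ⊇ FOLLOW(S) ⊇ {$}; new: +{$}
  S: {$}  A: {$}  B: {$,b}
pass 2: (stable)
  S: {$}  A: {$}  B: {$,b}

FOLLOW(B) = ["$", "b"]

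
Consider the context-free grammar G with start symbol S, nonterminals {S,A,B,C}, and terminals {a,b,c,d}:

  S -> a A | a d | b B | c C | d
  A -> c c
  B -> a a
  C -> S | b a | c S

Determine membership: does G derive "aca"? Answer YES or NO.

CNF form of G:
  S -> T0 C | T1 A | T1 T2 | T3 B | d
  A -> T0 T0
  B -> T1 T1
  C -> T0 C | T0 S | T1 A | T1 T2 | T3 B | T3 T1 | d
  T0 -> c
  T1 -> a
  T2 -> d
  T3 -> b

CYK table (by increasing span):
  cell(0,0) a: {T1}  orig:{}
  cell(1,1) c: {T0}  orig:{}
  cell(2,2) a: {T1}  orig:{}
  cell(0,1) ac: ∅
  cell(1,2) ca: ∅
  cell(0,2) aca: ∅

S ∉ T[0,2] ⇒ NO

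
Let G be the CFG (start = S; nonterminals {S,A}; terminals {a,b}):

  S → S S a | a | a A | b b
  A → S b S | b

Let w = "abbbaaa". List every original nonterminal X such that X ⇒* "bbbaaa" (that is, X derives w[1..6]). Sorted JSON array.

CNF form of G:
  S -> S X3 | T0 T0 | T1 A | a
  A -> S X2 | b
  T0 -> b
  T1 -> a
  X2 -> T0 S
  X3 -> S T1

CYK fill (cells [i..j] with 1 ≤ i ≤ j ≤ 6 only):
  [1..1]={A,T0}  "b"  orig:{A}
  [2..2]={A,T0}  "b"  orig:{A}
  [3..3]={A,T0}  "b"  orig:{A}
  [4..4]={S,T1}  "a"  orig:{S}
  [5..5]={S,T1}  "a"  orig:{S}
  [6..6]={S,T1}  "a"  orig:{S}
  [1..2]={S}  "bb"
  [2..3]={S}  "bb"
  [3..4]={X2}  "ba"  orig:{}
  [4..5]={X3}  "aa"  orig:{}
  [5..6]={X3}  "aa"  orig:{}
  [1..3]={X2}  "bbb"  orig:{}
  [2..4]={X3}  "bba"  orig:{}
  [3..5]=∅  "baa"
  [4..6]={S}  "aaa"
  [1..4]={A}  "bbba"
  [2..5]={S}  "bbaa"
  [3..6]={X2}  "baaa"  orig:{}
  [1..5]={X2}  "bbbaa"  orig:{}
  [2..6]={X3}  "bbaaa"  orig:{}
  [1..6]={A}  "bbbaaa"

Original NTs in T[1,6] deriving "bbbaaa": ["A"]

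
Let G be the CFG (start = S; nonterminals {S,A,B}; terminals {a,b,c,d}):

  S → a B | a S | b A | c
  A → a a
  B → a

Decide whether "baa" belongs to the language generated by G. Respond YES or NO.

Convert to CNF:
  S -> T0 B | T0 S | T1 A | c
  A -> T0 T0
  B -> a
  T0 -> a
  T1 -> b

CYK table (by increasing span):
  cell(0,0) b: {T1}  orig:{}
  cell(1,1) a: {B,T0}  orig:{B}
  cell(2,2) a: {B,T0}  orig:{B}
  cell(0,1) ba: ∅
  cell(1,2) aa: {A,S}
  cell(0,2) baa: {S}

S ∈ T[0,2] ⇒ YES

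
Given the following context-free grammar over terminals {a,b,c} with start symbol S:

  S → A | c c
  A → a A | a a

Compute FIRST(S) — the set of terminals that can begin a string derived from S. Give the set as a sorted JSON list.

FIRST sets, iterate to fixpoint:
iter 1:
  A via A→a A: +{a}
  S via S→A: +{a}
  S via S→c c: +{c}
  FIRST[S]={a,c}  FIRST[A]={a}
iter 2: (no change)
  FIRST[S]={a,c}  FIRST[A]={a}

FIRST(S) = ["a", "c"]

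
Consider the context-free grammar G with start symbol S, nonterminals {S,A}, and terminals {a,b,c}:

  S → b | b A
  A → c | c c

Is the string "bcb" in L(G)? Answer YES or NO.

Convert to CNF:
  S -> T1 A | b
  A -> T0 T0 | c
  T0 -> c
  T1 -> b

Fill CYK table bottom-up:
  cell(0,0) b: {S,T1}  orig:{S}
  cell(1,1) c: {A,T0}  orig:{A}
  cell(2,2) b: {S,T1}  orig:{S}
  cell(0,1) bc: {S}
  cell(1,2) cb: ∅
  cell(0,2) bcb: ∅

S ∉ T[0,2] ⇒ NO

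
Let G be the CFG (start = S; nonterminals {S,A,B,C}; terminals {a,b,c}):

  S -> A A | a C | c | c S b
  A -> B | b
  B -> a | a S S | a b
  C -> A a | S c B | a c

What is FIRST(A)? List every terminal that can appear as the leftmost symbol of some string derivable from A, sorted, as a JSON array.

FIRST iteration:
iter 1:
  A via A→b: +{b}
  B via B→a: +{a}
  C via C→A a: +{b}
  C via C→a c: +{a}
  S via S→A A: +{b}
  S via S→a C: +{a}
  S via S→c: +{c}
  FIRST[S]={a,b,c}  FIRST[A]={b}  FIRST[B]={a}  FIRST[C]={a,b}
iter 2:
  A via A→B: +{a}
  C via C→S c B: +{c}
  FIRST[S]={a,b,c}  FIRST[A]={a,b}  FIRST[B]={a}  FIRST[C]={a,b,c}
iter 3: — fixpoint
  FIRST[S]={a,b,c}  FIRST[A]={a,b}  FIRST[B]={a}  FIRST[C]={a,b,c}

FIRST(A) = ["a", "b"]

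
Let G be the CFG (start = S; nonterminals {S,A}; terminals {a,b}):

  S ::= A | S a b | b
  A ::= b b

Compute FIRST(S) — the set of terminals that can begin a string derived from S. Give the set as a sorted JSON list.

FIRST sets, iterate to fixpoint:
pass 1:
  A via A→b b: +{b}
  S via S→A: +{b}
  FIRST[S]={b}  FIRST[A]={b}
pass 2: — fixpoint
  FIRST[S]={b}  FIRST[A]={b}

FIRST(S) = ["b"]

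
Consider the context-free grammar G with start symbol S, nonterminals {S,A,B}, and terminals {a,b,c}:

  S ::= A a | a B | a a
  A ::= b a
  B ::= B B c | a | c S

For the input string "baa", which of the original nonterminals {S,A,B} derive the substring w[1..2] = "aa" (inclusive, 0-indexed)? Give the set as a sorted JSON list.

CNF form of G:
  S -> A T1 | T1 B | T1 T1
  A -> T0 T1
  B -> B X3 | T2 S | a
  T0 -> b
  T1 -> a
  T2 -> c
  X3 -> B T2

Fill CYK table bottom-up, restricted to cells inside w[1..2]:
  [1..1]={B,T1}  "a"  orig:{B}
  [2..2]={B,T1}  "a"  orig:{B}
  [1..2]={S}  "aa"

Original NTs in T[1,2] deriving "aa": ["S"]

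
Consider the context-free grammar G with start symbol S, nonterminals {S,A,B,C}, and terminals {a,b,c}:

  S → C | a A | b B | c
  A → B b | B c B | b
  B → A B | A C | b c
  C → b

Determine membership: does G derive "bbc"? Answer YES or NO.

CNF form of G:
  S -> T0 B | T2 A | b | c
  A -> B T0 | B X3 | b
  B -> A B | A C | T0 T1
  C -> b
  T0 -> b
  T1 -> c
  T2 -> a
  X3 -> T1 B

Fill CYK table bottom-up:
  T[0,0] 'b' = {A,C,S,T0}  orig:{A,C,S}
  T[1,1] 'b' = {A,C,S,T0}  orig:{A,C,S}
  T[2,2] 'c' = {S,T1}  orig:{S}
  T[0,1] 'bb' = {B}
  T[1,2] 'bc' = {B}
  T[0,2] 'bbc' = {B,S}

S ∈ T[0,2] ⇒ YES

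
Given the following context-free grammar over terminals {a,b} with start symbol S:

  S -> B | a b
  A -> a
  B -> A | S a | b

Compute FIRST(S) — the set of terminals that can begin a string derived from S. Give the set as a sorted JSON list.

FIRST iteration:
pass 1:
  A via A→a: +{a}
  B via B→A: +{a}
  B via B→b: +{b}
  S via S→B: +{a,b}
  S: {a,b}  A: {a}  B: {a,b}
pass 2: (stable)
  S: {a,b}  A: {a}  B: {a,b}

FIRST(S) = ["a", "b"]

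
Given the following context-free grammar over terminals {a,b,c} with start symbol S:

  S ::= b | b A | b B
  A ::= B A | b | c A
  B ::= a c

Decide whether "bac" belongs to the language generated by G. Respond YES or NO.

Convert to CNF:
  S -> T2 A | T2 B | b
  A -> B A | T0 A | b
  B -> T1 T0
  T0 -> c
  T1 -> a
  T2 -> b

CYK fill:
  T[0,0] 'b' = {A,S,T2}  orig:{A,S}
  T[1,1] 'a' = {T1}  orig:{}
  T[2,2] 'c' = {T0}  orig:{}
  T[0,1] 'ba' = ∅
  T[1,2] 'ac' = {B}
  T[0,2] 'bac' = {S}

S ∈ T[0,2] ⇒ YES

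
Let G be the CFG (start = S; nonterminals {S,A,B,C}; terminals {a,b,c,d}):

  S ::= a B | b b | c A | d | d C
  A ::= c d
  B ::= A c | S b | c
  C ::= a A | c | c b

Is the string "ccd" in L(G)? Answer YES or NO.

Convert to CNF:
  S -> T0 A | T1 C | T2 T2 | T3 B | d
  A -> T0 T1
  B -> A T0 | S T2 | c
  C -> T0 T2 | T3 A | c
  T0 -> c
  T1 -> d
  T2 -> b
  T3 -> a

CYK table (by increasing span):
  [0..0]={B,C,T0}  "c"  orig:{B,C}
  [1..1]={B,C,T0}  "c"  orig:{B,C}
  [2..2]={S,T1}  "d"  orig:{S}
  [0..1]=∅  "cc"
  [1..2]={A}  "cd"
  [0..2]={S}  "ccd"

S ∈ T[0,2] ⇒ YES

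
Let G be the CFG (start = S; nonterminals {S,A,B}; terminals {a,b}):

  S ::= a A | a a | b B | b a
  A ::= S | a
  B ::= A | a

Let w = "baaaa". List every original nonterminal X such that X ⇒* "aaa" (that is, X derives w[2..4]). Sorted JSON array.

CNF form of G:
  S -> T0 A | T0 T0 | T1 B | T1 T0
  A -> T0 A | T0 T0 | T1 B | T1 T0 | a
  B -> T0 A | T0 T0 | T1 B | T1 T0 | a
  T0 -> a
  T1 -> b

Fill CYK table bottom-up, restricted to cells inside w[2..4]:
  [2..2]={A,B,T0}  "a"  orig:{A,B}
  [3..3]={A,B,T0}  "a"  orig:{A,B}
  [4..4]={A,B,T0}  "a"  orig:{A,B}
  [2..3]={A,B,S}  "aa"
  [3..4]={A,B,S}  "aa"
  [2..4]={A,B,S}  "aaa"

Original NTs in T[2,4] deriving "aaa": ["A", "B", "S"]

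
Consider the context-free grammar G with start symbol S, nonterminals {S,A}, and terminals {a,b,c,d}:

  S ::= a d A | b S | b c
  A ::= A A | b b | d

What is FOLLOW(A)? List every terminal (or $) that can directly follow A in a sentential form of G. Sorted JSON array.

FIRST iteration:
iter 1:
  A via A→b b: +{b}
  A via A→d: +{d}
  S via S→a d A: +{a}
  S via S→b S: +{b}
  FIRST(S)={a,b}  FIRST(A)={b,d}
iter 2: done
  FIRST(S)={a,b}  FIRST(A)={b,d}

FOLLOW sets:
seed FOLLOW(S) with $
[1]
  A→A A: FOLLOW(A) ⊇ FIRST(A) = {b,d}; new: +{b,d}
  S→a d A: FOLLOW(A) ⊇ FOLLOW(S) ⊇ {$}; new: +{$}
  FOLLOW(S)={$}  FOLLOW(A)={$,b,d}
[2] (no change)
  FOLLOW(S)={$}  FOLLOW(A)={$,b,d}

FOLLOW(A) = ["$", "b", "d"]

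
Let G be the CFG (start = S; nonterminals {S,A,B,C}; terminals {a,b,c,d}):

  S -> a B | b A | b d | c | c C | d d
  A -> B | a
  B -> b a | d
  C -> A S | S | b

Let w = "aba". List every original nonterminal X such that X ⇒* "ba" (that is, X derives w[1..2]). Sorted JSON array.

CNF form of G:
  S -> T0 A | T0 T2 | T1 B | T2 T2 | T3 C | c
  A -> T0 T1 | a | d
  B -> T0 T1 | d
  C -> A S | T0 A | T0 T2 | T1 B | T2 T2 | T3 C | b | c
  T0 -> b
  T1 -> a
  T2 -> d
  T3 -> c

Fill CYK table bottom-up, restricted to cells inside w[1..2]:
  T[1,1] 'b' = {C,T0}  orig:{C}
  T[2,2] 'a' = {A,T1}  orig:{A}
  T[1,2] 'ba' = {A,B,C,S}

Original NTs in T[1,2] deriving "ba": ["A", "B", "C", "S"]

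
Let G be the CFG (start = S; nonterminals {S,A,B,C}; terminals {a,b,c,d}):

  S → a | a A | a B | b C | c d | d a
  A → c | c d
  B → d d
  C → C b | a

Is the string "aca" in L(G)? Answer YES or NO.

Convert to CNF:
  S -> T0 T1 | T1 T3 | T2 C | T3 A | T3 B | a
  A -> T0 T1 | c
  B -> T1 T1
  C -> C T2 | a
  T0 -> c
  T1 -> d
  T2 -> b
  T3 -> a

CYK table (by increasing span):
  [0..0]={C,S,T3}  "a"  orig:{C,S}
  [1..1]={A,T0}  "c"  orig:{A}
  [2..2]={C,S,T3}  "a"  orig:{C,S}
  [0..1]={S}  "ac"
  [1..2]=∅  "ca"
  [0..2]=∅  "aca"

S ∉ T[0,2] ⇒ NO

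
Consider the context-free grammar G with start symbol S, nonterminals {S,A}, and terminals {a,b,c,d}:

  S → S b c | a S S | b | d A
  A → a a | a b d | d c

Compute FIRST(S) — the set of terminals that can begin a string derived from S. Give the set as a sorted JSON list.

FIRST iteration:
pass 1:
  A via A→a a: +{a}
  A via A→d c: +{d}
  S via S→a S S: +{a}
  S via S→b: +{b}
  S via S→d A: +{d}
  FIRST[S]={a,b,d}  FIRST[A]={a,d}
pass 2: done
  FIRST[S]={a,b,d}  FIRST[A]={a,d}

FIRST(S) = ["a", "b", "d"]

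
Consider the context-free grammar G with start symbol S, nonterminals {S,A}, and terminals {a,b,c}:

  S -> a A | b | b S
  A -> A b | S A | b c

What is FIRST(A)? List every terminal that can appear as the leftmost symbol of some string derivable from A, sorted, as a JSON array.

Compute FIRST by fixpoint:
pass 1:
  A via A→b c: +{b}
  S via S→a A: +{a}
  S via S→b: +{b}
  S: {a,b}  A: {b}
pass 2:
  A via A→S A: +{a}
  S: {a,b}  A: {a,b}
pass 3: done
  S: {a,b}  A: {a,b}

FIRST(A) = ["a", "b"]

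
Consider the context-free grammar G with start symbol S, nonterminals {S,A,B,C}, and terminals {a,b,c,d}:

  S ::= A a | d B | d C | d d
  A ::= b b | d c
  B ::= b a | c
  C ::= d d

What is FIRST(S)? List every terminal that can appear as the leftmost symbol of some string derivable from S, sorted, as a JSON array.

FIRST sets, iterate to fixpoint:
round 1:
  A via A→b b: +{b}
  A via A→d c: +{d}
  B via B→b a: +{b}
  B via B→c: +{c}
  C via C→d d: +{d}
  S via S→A a: +{b,d}
  FIRST(S)={b,d}  FIRST(A)={b,d}  FIRST(B)={b,c}  FIRST(C)={d}
round 2: (stable)
  FIRST(S)={b,d}  FIRST(A)={b,d}  FIRST(B)={b,c}  FIRST(C)={d}

FIRST(S) = ["b", "d"]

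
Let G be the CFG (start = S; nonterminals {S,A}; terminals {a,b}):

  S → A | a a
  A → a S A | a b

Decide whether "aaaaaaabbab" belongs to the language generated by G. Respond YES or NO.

Convert to CNF:
  S -> T0 T0 | T0 T1 | T0 X3
  A -> T0 T1 | T0 X2
  T0 -> a
  T1 -> b
  X2 -> S A
  X3 -> S A

CYK fill:
  cell(0,0) a: {T0}  orig:{}
  cell(1,1) a: {T0}  orig:{}
  cell(2,2) a: {T0}  orig:{}
  cell(3,3) a: {T0}  orig:{}
  cell(4,4) a: {T0}  orig:{}
  cell(5,5) a: {T0}  orig:{}
  cell(6,6) a: {T0}  orig:{}
  cell(7,7) b: {T1}  orig:{}
  cell(8,8) b: {T1}  orig:{}
  cell(9,9) a: {T0}  orig:{}
  cell(10,10) b: {T1}  orig:{}
  cell(0,1) aa: {S}
  cell(1,2) aa: {S}
  cell(2,3) aa: {S}
  cell(3,4) aa: {S}
  cell(4,5) aa: {S}
  cell(5,6) aa: {S}
  cell(6,7) ab: {A,S}
  cell(7,8) bb: ∅
  cell(8,9) ba: ∅
  cell(9,10) ab: {A,S}
  cell(0,2) aaa: ∅
  cell(1,3) aaa: ∅
  cell(2,4) aaa: ∅
  cell(3,5) aaa: ∅
  cell(4,6) aaa: ∅
  cell(5,7) aab: ∅
  cell(6,8) abb: ∅
  cell(7,9) bba: ∅
  cell(8,10) bab: ∅
  cell(0,3) aaaa: ∅
  cell(1,4) aaaa: ∅
  cell(2,5) aaaa: ∅
  cell(3,6) aaaa: ∅
  cell(4,7) aaab: {X2,X3}  orig:{}
  cell(5,8) aabb: ∅
  cell(6,9) abba: ∅
  cell(7,10) bbab: ∅
  cell(0,4) aaaaa: ∅
  cell(1,5) aaaaa: ∅
  cell(2,6) aaaaa: ∅
  cell(3,7) aaaab: {A,S}
  cell(4,8) aaabb: ∅
  cell(5,9) aabba: ∅
  cell(6,10) abbab: ∅
  cell(0,5) aaaaaa: ∅
  cell(1,6) aaaaaa: ∅
  cell(2,7) aaaaab: ∅
  cell(3,8) aaaabb: ∅
  cell(4,9) aaabba: ∅
  cell(5,10) aabbab: ∅
  cell(0,6) aaaaaaa: ∅
  cell(1,7) aaaaaab: {X2,X3}  orig:{}
  cell(2,8) aaaaabb: ∅
  cell(3,9) aaaabba: ∅
  cell(4,10) aaabbab: ∅
  cell(0,7) aaaaaaab: {A,S}
  cell(1,8) aaaaaabb: ∅
  cell(2,9) aaaaabba: ∅
  cell(3,10) aaaabbab: ∅
  cell(0,8) aaaaaaabb: ∅
  cell(1,9) aaaaaabba: ∅
  cell(2,10) aaaaabbab: ∅
  cell(0,9) aaaaaaabba: ∅
  cell(1,10) aaaaaabbab: ∅
  cell(0,10) aaaaaaabbab: ∅

S ∉ T[0,10] ⇒ NO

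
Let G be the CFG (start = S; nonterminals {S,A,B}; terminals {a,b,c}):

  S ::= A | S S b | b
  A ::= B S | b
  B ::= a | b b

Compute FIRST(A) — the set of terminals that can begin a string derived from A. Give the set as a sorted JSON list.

FIRST sets, iterate to fixpoint:
round 1:
  A via A→b: +{b}
  B via B→a: +{a}
  B via B→b b: +{b}
  S via S→A: +{b}
  S: {b}  A: {b}  B: {a,b}
round 2:
  A via A→B S: +{a}
  S via S→A: +{a}
  S: {a,b}  A: {a,b}  B: {a,b}
round 3: done
  S: {a,b}  A: {a,b}  B: {a,b}

FIRST(A) = ["a", "b"]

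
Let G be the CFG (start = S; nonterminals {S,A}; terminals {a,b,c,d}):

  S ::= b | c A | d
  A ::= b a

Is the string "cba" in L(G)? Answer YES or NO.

CNF form of G:
  S -> T2 A | b | d
  A -> T0 T1
  T0 -> b
  T1 -> a
  T2 -> c

CYK fill:
  [0..0]={T2}  "c"  orig:{}
  [1..1]={S,T0}  "b"  orig:{S}
  [2..2]={T1}  "a"  orig:{}
  [0..1]=∅  "cb"
  [1..2]={A}  "ba"
  [0..2]={S}  "cba"

S ∈ T[0,2] ⇒ YES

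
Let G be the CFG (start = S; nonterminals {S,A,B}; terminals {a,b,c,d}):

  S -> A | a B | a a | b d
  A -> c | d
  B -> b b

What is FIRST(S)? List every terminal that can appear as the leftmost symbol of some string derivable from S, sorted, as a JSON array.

FIRST sets, iterate to fixpoint:
round 1:
  A via A→c: +{c}
  A via A→d: +{d}
  B via B→b b: +{b}
  S via S→A: +{c,d}
  S via S→a B: +{a}
  S via S→b d: +{b}
  FIRST[S]={a,b,c,d}  FIRST[A]={c,d}  FIRST[B]={b}
round 2: — fixpoint
  FIRST[S]={a,b,c,d}  FIRST[A]={c,d}  FIRST[B]={b}

FIRST(S) = ["a", "b", "c", "d"]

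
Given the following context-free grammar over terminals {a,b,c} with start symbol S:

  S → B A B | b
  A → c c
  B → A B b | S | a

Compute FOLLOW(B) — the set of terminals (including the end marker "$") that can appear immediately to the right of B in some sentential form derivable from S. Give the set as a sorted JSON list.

Compute FIRST by fixpoint:
round 1:
  A via A→c c: +{c}
  B via B→A B b: +{c}
  B via B→a: +{a}
  S via S→B A B: +{a,c}
  S via S→b: +{b}
  FIRST[S]={a,b,c}  FIRST[A]={c}  FIRST[B]={a,c}
round 2:
  B via B→S: +{b}
  FIRST[S]={a,b,c}  FIRST[A]={c}  FIRST[B]={a,b,c}
round 3: — fixpoint
  FIRST[S]={a,b,c}  FIRST[A]={c}  FIRST[B]={a,b,c}

Compute FOLLOW by fixpoint:
seed FOLLOW(S) with $
pass 1:
  B→A B b: FOLLOW(A) ⊇ FIRST(B) = {a,b,c}; new: +{a,b,c}
  B→A B b: FOLLOW(B) ⊇ FIRST(b) = {b}; new: +{b}
  B→S: FOLLOW(S) ⊇ FOLLOW(B) ⊇ {b}; new: +{b}
  S→B A B: FOLLOW(B) ⊇ FIRST(A) = {c}; new: +{c}
  S→B A B: FOLLOW(B) ⊇ FOLLOW(S) ⊇ {$,b}; new: +{$}
  FOLLOW[S]={$,b}  FOLLOW[A]={a,b,c}  FOLLOW[B]={$,b,c}
pass 2:
  B→S: FOLLOW(S) ⊇ FOLLOW(B) ⊇ {$,b,c}; new: +{c}
  FOLLOW[S]={$,b,c}  FOLLOW[A]={a,b,c}  FOLLOW[B]={$,b,c}
pass 3: done
  FOLLOW[S]={$,b,c}  FOLLOW[A]={a,b,c}  FOLLOW[B]={$,b,c}

FOLLOW(B) = ["$", "b", "c"]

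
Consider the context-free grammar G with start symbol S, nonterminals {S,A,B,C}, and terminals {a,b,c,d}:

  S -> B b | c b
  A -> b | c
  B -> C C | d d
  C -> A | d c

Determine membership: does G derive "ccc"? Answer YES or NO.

CNF form of G:
  S -> B T2 | T1 T2
  A -> b | c
  B -> C C | T0 T0
  C -> T0 T1 | b | c
  T0 -> d
  T1 -> c
  T2 -> b

CYK fill:
  cell(0,0) c: {A,C,T1}  orig:{A,C}
  cell(1,1) c: {A,C,T1}  orig:{A,C}
  cell(2,2) c: {A,C,T1}  orig:{A,C}
  cell(0,1) cc: {B}
  cell(1,2) cc: {B}
  cell(0,2) ccc: ∅

S ∉ T[0,2] ⇒ NO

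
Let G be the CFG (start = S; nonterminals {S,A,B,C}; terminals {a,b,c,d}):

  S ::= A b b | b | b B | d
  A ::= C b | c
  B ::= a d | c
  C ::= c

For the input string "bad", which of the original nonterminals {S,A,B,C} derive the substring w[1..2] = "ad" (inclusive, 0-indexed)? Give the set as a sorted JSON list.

CNF form of G:
  S -> A X3 | T0 B | b | d
  A -> C T0 | c
  B -> T1 T2 | c
  C -> c
  T0 -> b
  T1 -> a
  T2 -> d
  X3 -> T0 T0

Fill CYK table bottom-up, restricted to cells inside w[1..2]:
  [1..1]={T1}  "a"  orig:{}
  [2..2]={S,T2}  "d"  orig:{S}
  [1..2]={B}  "ad"

Original NTs in T[1,2] deriving "ad": ["B"]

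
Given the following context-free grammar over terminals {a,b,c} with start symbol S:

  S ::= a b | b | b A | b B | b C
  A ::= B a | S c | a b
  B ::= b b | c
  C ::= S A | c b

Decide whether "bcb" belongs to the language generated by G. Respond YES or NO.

CNF form of G:
  S -> T0 T2 | T2 A | T2 B | T2 C | b
  A -> B T0 | S T1 | T0 T2
  B -> T2 T2 | c
  C -> S A | T1 T2
  T0 -> a
  T1 -> c
  T2 -> b

Fill CYK table bottom-up:
  [0..0]={S,T2}  "b"  orig:{S}
  [1..1]={B,T1}  "c"  orig:{B}
  [2..2]={S,T2}  "b"  orig:{S}
  [0..1]={A,S}  "bc"
  [1..2]={C}  "cb"
  [0..2]={S}  "bcb"

S ∈ T[0,2] ⇒ YES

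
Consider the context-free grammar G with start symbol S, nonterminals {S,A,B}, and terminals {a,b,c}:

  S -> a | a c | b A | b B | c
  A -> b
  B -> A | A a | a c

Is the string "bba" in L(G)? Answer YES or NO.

Convert to CNF:
  S -> T0 T1 | T2 A | T2 B | a | c
  A -> b
  B -> A T0 | T0 T1 | b
  T0 -> a
  T1 -> c
  T2 -> b

CYK table (by increasing span):
  cell(0,0) b: {A,B,T2}  orig:{A,B}
  cell(1,1) b: {A,B,T2}  orig:{A,B}
  cell(2,2) a: {S,T0}  orig:{S}
  cell(0,1) bb: {S}
  cell(1,2) ba: {B}
  cell(0,2) bba: {S}

S ∈ T[0,2] ⇒ YES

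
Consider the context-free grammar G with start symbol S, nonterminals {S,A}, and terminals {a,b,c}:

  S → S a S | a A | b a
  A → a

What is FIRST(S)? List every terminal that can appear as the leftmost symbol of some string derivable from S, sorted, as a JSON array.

FIRST iteration:
round 1:
  A via A→a: +{a}
  S via S→a A: +{a}
  S via S→b a: +{b}
  FIRST(S)={a,b}  FIRST(A)={a}
round 2: (no change)
  FIRST(S)={a,b}  FIRST(A)={a}

FIRST(S) = ["a", "b"]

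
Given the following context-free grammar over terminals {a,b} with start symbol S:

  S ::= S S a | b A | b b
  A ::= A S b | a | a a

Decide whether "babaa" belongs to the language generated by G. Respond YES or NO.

CNF form of G:
  S -> S X3 | T0 A | T0 T0
  A -> A X2 | T1 T1 | a
  T0 -> b
  T1 -> a
  X2 -> S T0
  X3 -> S T1

Fill CYK table bottom-up:
  T[0,0] 'b' = {T0}  orig:{}
  T[1,1] 'a' = {A,T1}  orig:{A}
  T[2,2] 'b' = {T0}  orig:{}
  T[3,3] 'a' = {A,T1}  orig:{A}
  T[4,4] 'a' = {A,T1}  orig:{A}
  T[0,1] 'ba' = {S}
  T[1,2] 'ab' = ∅
  T[2,3] 'ba' = {S}
  T[3,4] 'aa' = {A}
  T[0,2] 'bab' = {X2}  orig:{}
  T[1,3] 'aba' = ∅
  T[2,4] 'baa' = {S,X3}  orig:{S}
  T[0,3] 'baba' = ∅
  T[1,4] 'abaa' = ∅
  T[0,4] 'babaa' = {S}

S ∈ T[0,4] ⇒ YES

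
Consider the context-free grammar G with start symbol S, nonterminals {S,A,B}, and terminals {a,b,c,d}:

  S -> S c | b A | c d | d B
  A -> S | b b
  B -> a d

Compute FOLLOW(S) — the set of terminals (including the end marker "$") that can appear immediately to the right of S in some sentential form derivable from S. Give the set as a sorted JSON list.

FIRST iteration:
round 1:
  A via A→b b: +{b}
  B via B→a d: +{a}
  S via S→b A: +{b}
  S via S→c d: +{c}
  S via S→d B: +{d}
  FIRST(S)={b,c,d}  FIRST(A)={b}  FIRST(B)={a}
round 2:
  A via A→S: +{c,d}
  FIRST(S)={b,c,d}  FIRST(A)={b,c,d}  FIRST(B)={a}
round 3: — fixpoint
  FIRST(S)={b,c,d}  FIRST(A)={b,c,d}  FIRST(B)={a}

Compute FOLLOW by fixpoint:
seed FOLLOW(S) with $
pass 1:
  S→S c: FOLLOW(S) ⊇ FIRST(c) = {c}; new: +{c}
  S→b A: FOLLOW(A) ⊇ FOLLOW(S) ⊇ {$,c}; new: +{$,c}
  S→d B: FOLLOW(B) ⊇ FOLLOW(S) ⊇ {$,c}; new: +{$,c}
  FOLLOW[S]={$,c}  FOLLOW[A]={$,c}  FOLLOW[B]={$,c}
pass 2: (no change)
  FOLLOW[S]={$,c}  FOLLOW[A]={$,c}  FOLLOW[B]={$,c}

FOLLOW(S) = ["$", "c"]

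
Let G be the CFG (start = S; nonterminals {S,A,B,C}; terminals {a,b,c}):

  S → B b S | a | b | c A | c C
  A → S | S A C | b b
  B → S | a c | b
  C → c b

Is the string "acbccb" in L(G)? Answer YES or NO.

CNF form of G:
  S -> B X6 | T1 A | T1 C | a | b
  A -> B X3 | S X4 | T0 T0 | T1 A | T1 C | a | b
  B -> B X5 | T1 A | T1 C | T2 T1 | a | b
  C -> T1 T0
  T0 -> b
  T1 -> c
  T2 -> a
  X3 -> T0 S
  X4 -> A C
  X5 -> T0 S
  X6 -> T0 S

Fill CYK table bottom-up:
  T[0,0] 'a' = {A,B,S,T2}  orig:{A,B,S}
  T[1,1] 'c' = {T1}  orig:{}
  T[2,2] 'b' = {A,B,S,T0}  orig:{A,B,S}
  T[3,3] 'c' = {T1}  orig:{}
  T[4,4] 'c' = {T1}  orig:{}
  T[5,5] 'b' = {A,B,S,T0}  orig:{A,B,S}
  T[0,1] 'ac' = {B}
  T[1,2] 'cb' = {A,B,C,S}
  T[2,3] 'bc' = ∅
  T[3,4] 'cc' = ∅
  T[4,5] 'cb' = {A,B,C,S}
  T[0,2] 'acb' = {X4}  orig:{}
  T[1,3] 'cbc' = ∅
  T[2,4] 'bcc' = ∅
  T[3,5] 'ccb' = {A,B,S}
  T[0,3] 'acbc' = ∅
  T[1,4] 'cbcc' = ∅
  T[2,5] 'bccb' = {X3,X5,X6}  orig:{}
  T[0,4] 'acbcc' = ∅
  T[1,5] 'cbccb' = ∅
  T[0,5] 'acbccb' = {A,B,S}

S ∈ T[0,5] ⇒ YES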